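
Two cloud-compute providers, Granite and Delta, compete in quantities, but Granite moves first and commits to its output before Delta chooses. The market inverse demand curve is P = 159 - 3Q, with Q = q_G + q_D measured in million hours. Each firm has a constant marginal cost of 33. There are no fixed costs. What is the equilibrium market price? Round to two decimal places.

Solve by backward induction. Given q_G, the follower Delta maximises π_D = (159 - 3q_G - 3q_D)q_D - 33q_D.
Setting the follower's marginal profit to zero, 126 - 3q_G - 6q_D = 0, i.e. q_D = (126 - 3q_G)/6.
Granite substitutes q_D(q_G) into its own profit: π_G = q_G(159 - 3q_G - (126 - 3q_G)/2) - 33q_G = (96 - (3/2)q_G)q_G - 33q_G.
The leader's first-order condition 63 - 3q_G = 0 yields q_G = 21.
Then q_D = (126 - 3·21)/6 = 21/2.
Total output Q = 63/2, so price P = 159 - 3·(63/2) = 129/2.

64.50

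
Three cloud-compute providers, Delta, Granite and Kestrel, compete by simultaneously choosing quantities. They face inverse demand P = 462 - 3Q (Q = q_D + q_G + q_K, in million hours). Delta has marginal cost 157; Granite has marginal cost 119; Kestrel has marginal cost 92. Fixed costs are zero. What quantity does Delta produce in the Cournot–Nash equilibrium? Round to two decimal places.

Delta's profit: π_D = (462 - 3Q)q_D - (157q_D). Setting ∂π_D/∂q_D = 0: 305 - 6q_D - 3(q_G + q_K) = 0.
Granite's profit: π_G = (462 - 3Q)q_G - (119q_G). Setting ∂π_G/∂q_G = 0: 343 - 6q_G - 3(q_D + q_K) = 0.
Kestrel's first-order condition: 370 - 6q_K - 3(q_D + q_G) = 0.
Adding the 3 first-order conditions: 1018 − 12Q = 0, so Q = 509/6.
Back-substituting: q_D = (305 − 509/2)/3 = 101/6, q_G = (343 − 509/2)/3 = 59/2, q_K = (370 − 509/2)/3 = 77/2.

16.83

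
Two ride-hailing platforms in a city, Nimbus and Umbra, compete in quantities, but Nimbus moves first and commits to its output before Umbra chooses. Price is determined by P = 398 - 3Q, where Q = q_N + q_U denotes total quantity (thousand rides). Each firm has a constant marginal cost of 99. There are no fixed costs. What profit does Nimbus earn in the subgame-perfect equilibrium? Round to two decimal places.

3725.04

Solve by backward induction. Given q_N, the follower Umbra maximises π_U = (398 - 3q_N - 3q_U)q_U - 99q_U.
Follower FOC: 299 - 3q_N - 6q_U = 0, so q_U(q_N) = (299 - 3q_N)/6.
The leader anticipates this reaction. Substituting into P = 398 - 3Q gives P = 497/2 - (3/2)q_N, so π_N = (497/2 - (3/2)q_N)q_N - 99q_N.
The leader's first-order condition 299/2 - 3q_N = 0 yields q_N = 299/6.
Then q_U = (299 - 3·(299/6))/6 = 299/12.
Price P = 398 - 3·(299/4) = 695/4.
Nimbus's profit: (695/4 - 99)·(299/6) = 3725.0417.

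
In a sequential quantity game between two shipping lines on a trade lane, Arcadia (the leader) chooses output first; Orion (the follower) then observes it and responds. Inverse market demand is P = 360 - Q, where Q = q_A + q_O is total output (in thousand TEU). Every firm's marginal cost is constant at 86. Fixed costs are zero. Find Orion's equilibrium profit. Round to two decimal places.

The follower Orion best-responds to any q_A: π_O = (360 - Q)q_O - 86q_O.
Follower FOC: 274 - q_A - 2q_O = 0, so q_O(q_A) = (274 - q_A)/2.
The leader anticipates this reaction. Substituting into P = 360 - Q gives P = 223 - (1/2)q_A, so π_A = (223 - (1/2)q_A)q_A - 86q_A.
Leader FOC: 137 - q_A = 0, so q_A = 137.
Then q_O = (274 - 137)/2 = 137/2.
Price P = 360 - 411/2 = 309/2.
Orion's profit: (309/2 - 86)·(137/2) = 4692.2500.

4692.25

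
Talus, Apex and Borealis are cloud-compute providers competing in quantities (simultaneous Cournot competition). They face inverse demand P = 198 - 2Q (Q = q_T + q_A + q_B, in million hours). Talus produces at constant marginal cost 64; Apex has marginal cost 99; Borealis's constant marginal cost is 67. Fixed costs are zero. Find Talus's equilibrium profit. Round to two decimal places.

Talus's profit: π_T = (198 - 2Q)q_T - (64q_T). Setting ∂π_T/∂q_T = 0: 134 - 4q_T - 2(q_A + q_B) = 0.
Apex's first-order condition: 99 - 4q_A - 2(q_T + q_B) = 0.
Borealis's first-order condition: 131 - 4q_B - 2(q_T + q_A) = 0.
Adding the 3 conditions: 364 − 4Q − 4Q = 0, i.e. Q = 91/2.
Back-substituting: q_T = (134 − 91)/2 = 43/2, q_A = (99 − 91)/2 = 4, q_B = (131 − 91)/2 = 20.
Price P = 198 - 2·(91/2) = 107.
Talus's profit: (107 - 64)·(43/2) = 1849/2.

924.50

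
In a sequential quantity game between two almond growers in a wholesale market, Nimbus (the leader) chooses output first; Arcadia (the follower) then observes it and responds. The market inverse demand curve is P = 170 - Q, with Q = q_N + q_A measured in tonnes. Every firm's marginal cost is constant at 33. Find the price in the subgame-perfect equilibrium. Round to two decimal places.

67.25

The follower Arcadia best-responds to any q_N: π_A = (170 - Q)q_A - 33q_A.
Setting the follower's marginal profit to zero, 137 - q_N - 2q_A = 0, i.e. q_A = (137 - q_N)/2.
Nimbus substitutes q_A(q_N) into its own profit: π_N = q_N(170 - q_N - (137 - q_N)/2) - 33q_N = (203/2 - (1/2)q_N)q_N - 33q_N.
Maximising: ∂π_N/∂q_N = 137/2 - q_N = 0, giving q_N = 137/2.
Then q_A = (137 - 137/2)/2 = 137/4.
Total output Q = 411/4, so price P = 170 - 411/4 = 269/4.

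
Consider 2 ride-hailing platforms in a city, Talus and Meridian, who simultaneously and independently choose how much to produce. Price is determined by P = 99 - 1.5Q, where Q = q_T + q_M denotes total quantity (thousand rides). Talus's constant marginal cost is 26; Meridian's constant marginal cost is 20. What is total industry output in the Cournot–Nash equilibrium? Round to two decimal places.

33.78

Talus's profit: π_T = (99 - 1.5Q)q_T - (26q_T). Setting ∂π_T/∂q_T = 0: 73 - 3q_T - (3/2)(q_M) = 0.
Meridian's profit: π_M = (99 - 1.5Q)q_M - (20q_M). Setting ∂π_M/∂q_M = 0: 79 - 3q_M - (3/2)(q_T) = 0.
Best responses: q_T = (73 - (3/2)q_M)/3, q_M = (79 - (3/2)q_T)/3.
Substituting one into the other gives q_T = 134/9 and q_M = 170/9.
Total output Q = 134/9 + 170/9 = 304/9.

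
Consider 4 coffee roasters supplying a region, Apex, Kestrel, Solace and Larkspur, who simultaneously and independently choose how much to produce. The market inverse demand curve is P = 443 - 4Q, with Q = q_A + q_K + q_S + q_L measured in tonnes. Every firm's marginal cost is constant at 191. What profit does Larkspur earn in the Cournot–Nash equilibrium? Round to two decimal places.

Each firm earns π_i = (443 - 4Q)q_i - 191q_i.
First-order condition (treating rivals' output as given): 252 - 8q_i - 4·Σ_{j≠i} q_j = 0.
With identical firms every q_j equals q_i, so Σ_{j≠i} q_j = 3q_i and 252 = 20q_i, giving q_i = 63/5.
Price P = 443 - 4·(252/5) = 1207/5.
Larkspur's profit: (1207/5 - 191)·(63/5) = 635.0400.

635.04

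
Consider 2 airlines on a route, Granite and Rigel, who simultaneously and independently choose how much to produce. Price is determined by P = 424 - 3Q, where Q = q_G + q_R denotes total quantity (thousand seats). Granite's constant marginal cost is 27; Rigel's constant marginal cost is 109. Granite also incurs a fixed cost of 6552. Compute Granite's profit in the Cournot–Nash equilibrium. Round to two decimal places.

Granite's profit: π_G = (424 - 3Q)q_G - (27q_G). Setting ∂π_G/∂q_G = 0: 397 - 6q_G - 3(q_R) = 0.
Rigel's first-order condition: 315 - 6q_R - 3(q_G) = 0.
Rearranging gives the reaction functions q_G = (397 - 3q_R)/6 and q_R = (315 - 3q_G)/6.
Substituting one into the other gives q_G = 479/9 and q_R = 233/9.
Price P = 424 - 3·(712/9) = 560/3.
Granite's profit: (560/3 - 27)·(479/9) - 6552 = 1945.8148.

1945.81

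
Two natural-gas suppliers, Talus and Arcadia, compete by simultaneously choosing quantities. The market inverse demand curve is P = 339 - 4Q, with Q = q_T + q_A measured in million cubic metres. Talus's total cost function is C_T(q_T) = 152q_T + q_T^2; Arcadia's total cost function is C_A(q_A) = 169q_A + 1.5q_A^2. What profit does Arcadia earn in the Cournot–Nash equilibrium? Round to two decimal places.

564.13

Talus's profit: π_T = (339 - 4Q)q_T - (152q_T + q_T²). Setting ∂π_T/∂q_T = 0: 187 - 10q_T - 4(q_A) = 0.
Arcadia's profit: π_A = (339 - 4Q)q_A - (169q_A + (3/2)q_A²). Setting ∂π_A/∂q_A = 0: 170 - 11q_A - 4(q_T) = 0.
Best responses: q_T = (187 - 4q_A)/10, q_A = (170 - 4q_T)/11.
Substituting one into the other gives q_T = 1377/94 and q_A = 476/47.
Price P = 339 - 4·24.7766 = 239.8936.
Arcadia's profit: 239.8936·(476/47) - 169·(476/47) - (3/2)(476/47)² = 564.1322.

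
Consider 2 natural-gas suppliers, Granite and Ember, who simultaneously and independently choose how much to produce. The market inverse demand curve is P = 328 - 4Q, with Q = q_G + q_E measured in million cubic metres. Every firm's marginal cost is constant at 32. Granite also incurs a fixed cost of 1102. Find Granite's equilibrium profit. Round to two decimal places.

1331.78

Each firm earns π_i = (328 - 4Q)q_i - 32q_i.
Setting ∂π_i/∂q_i = 0 with rivals' quantities fixed: 296 - 8q_i - 4q_j = 0.
By symmetry each firm produces the same amount; substituting q_j = q_i yields q_i = 296/12 = 74/3.
Price P = 328 - 4·(148/3) = 392/3.
Granite's profit: (392/3 - 32)·(74/3) - 1102 = 1331.7778.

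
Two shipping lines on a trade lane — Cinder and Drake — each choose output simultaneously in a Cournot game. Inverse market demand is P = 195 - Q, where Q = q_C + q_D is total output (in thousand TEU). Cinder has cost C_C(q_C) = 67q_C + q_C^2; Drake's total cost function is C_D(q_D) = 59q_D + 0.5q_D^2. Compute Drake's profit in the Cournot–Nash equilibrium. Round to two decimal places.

2145.32

Cinder's profit: π_C = (195 - Q)q_C - (67q_C + q_C²). Setting ∂π_C/∂q_C = 0: 128 - 4q_C - (q_D) = 0.
Drake's first-order condition: 136 - 3q_D - (q_C) = 0.
Rearranging gives the reaction functions q_C = (128 - q_D)/4 and q_D = (136 - q_C)/3.
Substituting one into the other gives q_C = 248/11 and q_D = 416/11.
Price P = 195 - 664/11 = 1481/11.
Drake's profit: (1481/11)·(416/11) - 59·(416/11) - (1/2)(416/11)² = 2145.3223.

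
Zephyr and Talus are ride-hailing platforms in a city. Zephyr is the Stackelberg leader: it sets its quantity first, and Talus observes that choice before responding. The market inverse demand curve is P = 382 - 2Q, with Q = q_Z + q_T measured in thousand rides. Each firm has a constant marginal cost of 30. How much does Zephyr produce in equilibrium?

88

The follower Talus best-responds to any q_Z: π_T = (382 - 2Q)q_T - 30q_T.
∂π_T/∂q_T = 352 - 2q_Z - 4q_T = 0 gives the reaction function q_T = (352 - 2q_Z)/4.
Zephyr substitutes q_T(q_Z) into its own profit: π_Z = q_Z(382 - 2q_Z - (352 - 2q_Z)/2) - 30q_Z = (206 - q_Z)q_Z - 30q_Z.
The leader's first-order condition 176 - 2q_Z = 0 yields q_Z = 88.
Then q_T = (352 - 2·88)/4 = 44.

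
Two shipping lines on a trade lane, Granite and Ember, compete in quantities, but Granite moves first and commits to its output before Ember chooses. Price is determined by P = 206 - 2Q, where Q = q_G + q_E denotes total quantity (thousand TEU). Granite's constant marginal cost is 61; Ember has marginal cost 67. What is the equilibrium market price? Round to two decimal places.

The follower Ember best-responds to any q_G: π_E = (206 - 2Q)q_E - 67q_E.
Follower FOC: 139 - 2q_G - 4q_E = 0, so q_E(q_G) = (139 - 2q_G)/4.
The leader anticipates this reaction. Substituting into P = 206 - 2Q gives P = 273/2 - q_G, so π_G = (273/2 - q_G)q_G - 61q_G.
Maximising: ∂π_G/∂q_G = 151/2 - 2q_G = 0, giving q_G = 151/4.
Then q_E = (139 - 2·(151/4))/4 = 127/8.
Total output Q = 429/8, so price P = 206 - 2·(429/8) = 395/4.

98.75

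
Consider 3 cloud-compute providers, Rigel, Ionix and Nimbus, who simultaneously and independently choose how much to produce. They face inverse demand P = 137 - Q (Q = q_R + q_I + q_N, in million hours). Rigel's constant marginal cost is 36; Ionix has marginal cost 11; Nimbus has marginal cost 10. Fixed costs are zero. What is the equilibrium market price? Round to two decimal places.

Rigel's profit: π_R = (137 - Q)q_R - (36q_R). Setting ∂π_R/∂q_R = 0: 101 - 2q_R - (q_I + q_N) = 0.
Ionix's profit: π_I = (137 - Q)q_I - (11q_I). Setting ∂π_I/∂q_I = 0: 126 - 2q_I - (q_R + q_N) = 0.
Nimbus's first-order condition: 127 - 2q_N - (q_R + q_I) = 0.
Summing all 3 equations gives 354 − 4Q = 0, hence Q = 177/2.
Back-substituting: q_R = (101 − 177/2) = 25/2, q_I = (126 − 177/2) = 75/2, q_N = (127 − 177/2) = 77/2.
Total output Q = 177/2, so price P = 137 - 177/2 = 97/2.

48.50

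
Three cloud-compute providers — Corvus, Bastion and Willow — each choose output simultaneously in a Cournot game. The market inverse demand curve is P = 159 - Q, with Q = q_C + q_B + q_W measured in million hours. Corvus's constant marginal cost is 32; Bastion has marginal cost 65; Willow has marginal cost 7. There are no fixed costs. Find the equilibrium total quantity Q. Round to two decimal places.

Corvus's profit: π_C = (159 - Q)q_C - (32q_C). Setting ∂π_C/∂q_C = 0: 127 - 2q_C - (q_B + q_W) = 0.
Bastion's first-order condition: 94 - 2q_B - (q_C + q_W) = 0.
Willow's first-order condition: 152 - 2q_W - (q_C + q_B) = 0.
Summing all 3 equations gives 373 − 4Q = 0, hence Q = 373/4.
Back-substituting: q_C = (127 − 373/4) = 135/4, q_B = (94 − 373/4) = 3/4, q_W = (152 − 373/4) = 235/4.
Total output Q = 135/4 + 3/4 + 235/4 = 373/4.

93.25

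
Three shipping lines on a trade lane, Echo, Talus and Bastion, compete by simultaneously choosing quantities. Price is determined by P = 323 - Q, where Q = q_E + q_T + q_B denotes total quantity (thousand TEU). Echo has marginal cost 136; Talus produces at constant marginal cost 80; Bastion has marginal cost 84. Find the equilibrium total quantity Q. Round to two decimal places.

167.25

Echo's profit: π_E = (323 - Q)q_E - (136q_E). Setting ∂π_E/∂q_E = 0: 187 - 2q_E - (q_T + q_B) = 0.
Talus's first-order condition: 243 - 2q_T - (q_E + q_B) = 0.
Bastion's profit: π_B = (323 - Q)q_B - (84q_B). Setting ∂π_B/∂q_B = 0: 239 - 2q_B - (q_E + q_T) = 0.
Summing all 3 equations gives 669 − 4Q = 0, hence Q = 669/4.
Back-substituting: q_E = (187 − 669/4) = 79/4, q_T = (243 − 669/4) = 303/4, q_B = (239 − 669/4) = 287/4.
Total output Q = 79/4 + 303/4 + 287/4 = 669/4.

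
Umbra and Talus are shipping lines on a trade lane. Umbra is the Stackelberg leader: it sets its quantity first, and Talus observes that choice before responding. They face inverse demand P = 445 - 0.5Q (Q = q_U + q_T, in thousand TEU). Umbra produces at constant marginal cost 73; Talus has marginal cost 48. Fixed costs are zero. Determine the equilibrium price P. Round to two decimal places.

159.75

Solve by backward induction. Given q_U, the follower Talus maximises π_T = (445 - (1/2)q_U - (1/2)q_T)q_T - 48q_T.
Setting the follower's marginal profit to zero, 397 - (1/2)q_U - q_T = 0, i.e. q_T = (397 - (1/2)q_U).
The leader anticipates this reaction. Substituting into P = 445 - 0.5Q gives P = 493/2 - (1/4)q_U, so π_U = (493/2 - (1/4)q_U)q_U - 73q_U.
Maximising: ∂π_U/∂q_U = 347/2 - (1/2)q_U = 0, giving q_U = 347.
Then q_T = (397 - (1/2)·347) = 447/2.
Total output Q = 1141/2, so price P = 445 - (1/2)·(1141/2) = 639/4.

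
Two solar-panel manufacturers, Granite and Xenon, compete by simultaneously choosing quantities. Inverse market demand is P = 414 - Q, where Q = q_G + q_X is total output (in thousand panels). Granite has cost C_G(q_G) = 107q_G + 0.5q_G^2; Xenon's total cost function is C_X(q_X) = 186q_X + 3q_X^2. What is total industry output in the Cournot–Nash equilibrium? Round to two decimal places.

Granite's profit: π_G = (414 - Q)q_G - (107q_G + (1/2)q_G²). Setting ∂π_G/∂q_G = 0: 307 - 3q_G - (q_X) = 0.
Xenon's first-order condition: 228 - 8q_X - (q_G) = 0.
So q_G = (307 - q_X)/3 and q_X = (228 - q_G)/8.
Solving the pair: q_G = 96.8696, q_X = 377/23.
Total output Q = 96.8696 + 377/23 = 113.2609.

113.26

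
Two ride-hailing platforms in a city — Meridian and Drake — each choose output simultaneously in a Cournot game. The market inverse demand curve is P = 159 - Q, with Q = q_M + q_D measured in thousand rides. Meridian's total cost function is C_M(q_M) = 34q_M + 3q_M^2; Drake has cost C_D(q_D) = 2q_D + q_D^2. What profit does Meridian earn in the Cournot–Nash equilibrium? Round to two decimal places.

489.69

Meridian's profit: π_M = (159 - Q)q_M - (34q_M + 3q_M²). Setting ∂π_M/∂q_M = 0: 125 - 8q_M - (q_D) = 0.
Drake's first-order condition: 157 - 4q_D - (q_M) = 0.
Rearranging gives the reaction functions q_M = (125 - q_D)/8 and q_D = (157 - q_M)/4.
Substituting one into the other gives q_M = 343/31 and q_D = 1131/31.
Price P = 159 - 1474/31 = 111.4516.
Meridian's profit: 111.4516·(343/31) - 34·(343/31) - 3(343/31)² = 489.6941.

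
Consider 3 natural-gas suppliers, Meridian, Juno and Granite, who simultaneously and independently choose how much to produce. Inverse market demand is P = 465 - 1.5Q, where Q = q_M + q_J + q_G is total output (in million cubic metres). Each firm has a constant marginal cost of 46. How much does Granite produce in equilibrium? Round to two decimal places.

Each firm earns π_i = (465 - 1.5Q)q_i - 46q_i.
Setting ∂π_i/∂q_i = 0 with rivals' quantities fixed: 419 - 3q_i - (3/2)·Σ_{j≠i} q_j = 0.
With identical firms every q_j equals q_i, so Σ_{j≠i} q_j = 2q_i and 419 = 6q_i, giving q_i = 419/6.

69.83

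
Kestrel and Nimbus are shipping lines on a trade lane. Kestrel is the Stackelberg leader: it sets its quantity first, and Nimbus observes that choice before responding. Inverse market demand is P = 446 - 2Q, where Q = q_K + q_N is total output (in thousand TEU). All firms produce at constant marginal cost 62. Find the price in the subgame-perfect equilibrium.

158

The follower Nimbus best-responds to any q_K: π_N = (446 - 2Q)q_N - 62q_N.
Follower FOC: 384 - 2q_K - 4q_N = 0, so q_N(q_K) = (384 - 2q_K)/4.
The leader anticipates this reaction. Substituting into P = 446 - 2Q gives P = 254 - q_K, so π_K = (254 - q_K)q_K - 62q_K.
Maximising: ∂π_K/∂q_K = 192 - 2q_K = 0, giving q_K = 96.
Then q_N = (384 - 2·96)/4 = 48.
Total output Q = 144, so price P = 446 - 2·144 = 158.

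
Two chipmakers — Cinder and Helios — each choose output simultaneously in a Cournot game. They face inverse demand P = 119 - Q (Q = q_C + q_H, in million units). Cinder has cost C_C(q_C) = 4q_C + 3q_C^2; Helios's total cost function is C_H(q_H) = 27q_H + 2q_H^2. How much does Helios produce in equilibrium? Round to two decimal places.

13.21

Cinder's profit: π_C = (119 - Q)q_C - (4q_C + 3q_C²). Setting ∂π_C/∂q_C = 0: 115 - 8q_C - (q_H) = 0.
Helios's first-order condition: 92 - 6q_H - (q_C) = 0.
Best responses: q_C = (115 - q_H)/8, q_H = (92 - q_C)/6.
Substituting one into the other gives q_C = 598/47 and q_H = 621/47.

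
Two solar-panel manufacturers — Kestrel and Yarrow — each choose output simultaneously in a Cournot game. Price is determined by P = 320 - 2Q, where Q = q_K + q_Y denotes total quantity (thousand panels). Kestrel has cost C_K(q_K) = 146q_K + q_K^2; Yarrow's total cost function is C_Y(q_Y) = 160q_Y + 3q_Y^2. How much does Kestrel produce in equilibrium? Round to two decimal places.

25.36

Kestrel's profit: π_K = (320 - 2Q)q_K - (146q_K + q_K²). Setting ∂π_K/∂q_K = 0: 174 - 6q_K - 2(q_Y) = 0.
Yarrow's first-order condition: 160 - 10q_Y - 2(q_K) = 0.
Best responses: q_K = (174 - 2q_Y)/6, q_Y = (160 - 2q_K)/10.
Solving the pair: q_K = 355/14, q_Y = 153/14.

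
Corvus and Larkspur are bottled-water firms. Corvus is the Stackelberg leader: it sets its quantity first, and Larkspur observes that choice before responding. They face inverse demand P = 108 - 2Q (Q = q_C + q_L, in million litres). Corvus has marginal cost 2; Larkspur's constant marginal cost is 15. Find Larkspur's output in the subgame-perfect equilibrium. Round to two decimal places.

The follower Larkspur best-responds to any q_C: π_L = (108 - 2Q)q_L - 15q_L.
∂π_L/∂q_L = 93 - 2q_C - 4q_L = 0 gives the reaction function q_L = (93 - 2q_C)/4.
The leader anticipates this reaction. Substituting into P = 108 - 2Q gives P = 123/2 - q_C, so π_C = (123/2 - q_C)q_C - 2q_C.
Maximising: ∂π_C/∂q_C = 119/2 - 2q_C = 0, giving q_C = 119/4.
Then q_L = (93 - 2·(119/4))/4 = 67/8.

8.38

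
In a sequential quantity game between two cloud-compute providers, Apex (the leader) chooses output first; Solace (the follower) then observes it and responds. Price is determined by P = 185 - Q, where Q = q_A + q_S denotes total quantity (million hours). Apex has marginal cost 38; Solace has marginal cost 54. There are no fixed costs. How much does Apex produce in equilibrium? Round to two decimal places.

The follower Solace best-responds to any q_A: π_S = (185 - Q)q_S - 54q_S.
Follower FOC: 131 - q_A - 2q_S = 0, so q_S(q_A) = (131 - q_A)/2.
The leader anticipates this reaction. Substituting into P = 185 - Q gives P = 239/2 - (1/2)q_A, so π_A = (239/2 - (1/2)q_A)q_A - 38q_A.
The leader's first-order condition 163/2 - q_A = 0 yields q_A = 163/2.
Then q_S = (131 - 163/2)/2 = 99/4.

81.50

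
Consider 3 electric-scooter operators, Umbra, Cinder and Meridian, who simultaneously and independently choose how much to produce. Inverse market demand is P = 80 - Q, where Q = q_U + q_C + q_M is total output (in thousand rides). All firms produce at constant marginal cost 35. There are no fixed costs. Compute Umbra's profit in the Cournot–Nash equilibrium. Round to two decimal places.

A representative firm's profit is π_i = q_i(80 - Q) - 35q_i.
First-order condition (treating rivals' output as given): 45 - 2q_i - Σ_{j≠i} q_j = 0.
By symmetry each firm produces the same amount; substituting Σ_{j≠i} q_j = 2q_i yields q_i = 45/4.
Price P = 80 - 135/4 = 185/4.
Umbra's profit: (185/4 - 35)·(45/4) = 126.5625.

126.56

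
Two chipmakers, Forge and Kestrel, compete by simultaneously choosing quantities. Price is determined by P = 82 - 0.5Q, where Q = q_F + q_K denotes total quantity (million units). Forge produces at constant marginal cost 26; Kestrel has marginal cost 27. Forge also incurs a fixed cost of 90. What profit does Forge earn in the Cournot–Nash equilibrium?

632

Forge's profit: π_F = (82 - 0.5Q)q_F - (26q_F). Setting ∂π_F/∂q_F = 0: 56 - q_F - (1/2)(q_K) = 0.
Kestrel's profit: π_K = (82 - 0.5Q)q_K - (27q_K). Setting ∂π_K/∂q_K = 0: 55 - q_K - (1/2)(q_F) = 0.
So q_F = (56 - (1/2)q_K) and q_K = (55 - (1/2)q_F).
Solving the pair: q_F = 38, q_K = 36.
Price P = 82 - (1/2)·74 = 45.
Forge's profit: (45 - 26)·38 - 90 = 632.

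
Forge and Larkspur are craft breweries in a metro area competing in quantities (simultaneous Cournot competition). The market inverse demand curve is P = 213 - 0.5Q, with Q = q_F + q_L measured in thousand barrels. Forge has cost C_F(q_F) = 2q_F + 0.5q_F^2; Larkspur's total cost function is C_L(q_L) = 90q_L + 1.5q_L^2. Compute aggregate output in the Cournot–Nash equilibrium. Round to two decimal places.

119.10

Forge's profit: π_F = (213 - 0.5Q)q_F - (2q_F + (1/2)q_F²). Setting ∂π_F/∂q_F = 0: 211 - 2q_F - (1/2)(q_L) = 0.
Larkspur's profit: π_L = (213 - 0.5Q)q_L - (90q_L + (3/2)q_L²). Setting ∂π_L/∂q_L = 0: 123 - 4q_L - (1/2)(q_F) = 0.
Rearranging gives the reaction functions q_F = (211 - (1/2)q_L)/2 and q_L = (123 - (1/2)q_F)/4.
Substituting one into the other gives q_F = 100.9677 and q_L = 562/31.
Total output Q = 100.9677 + 562/31 = 119.0968.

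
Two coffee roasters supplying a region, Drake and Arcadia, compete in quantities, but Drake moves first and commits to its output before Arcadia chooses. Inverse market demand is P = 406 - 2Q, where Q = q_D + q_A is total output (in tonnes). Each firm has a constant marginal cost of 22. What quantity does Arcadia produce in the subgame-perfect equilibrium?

The follower Arcadia best-responds to any q_D: π_A = (406 - 2Q)q_A - 22q_A.
Follower FOC: 384 - 2q_D - 4q_A = 0, so q_A(q_D) = (384 - 2q_D)/4.
The leader anticipates this reaction. Substituting into P = 406 - 2Q gives P = 214 - q_D, so π_D = (214 - q_D)q_D - 22q_D.
Maximising: ∂π_D/∂q_D = 192 - 2q_D = 0, giving q_D = 96.
Then q_A = (384 - 2·96)/4 = 48.

48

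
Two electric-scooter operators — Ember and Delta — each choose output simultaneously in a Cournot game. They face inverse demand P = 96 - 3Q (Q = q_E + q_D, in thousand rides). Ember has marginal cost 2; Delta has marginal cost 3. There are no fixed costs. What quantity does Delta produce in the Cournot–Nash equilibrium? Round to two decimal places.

Ember's profit: π_E = (96 - 3Q)q_E - (2q_E). Setting ∂π_E/∂q_E = 0: 94 - 6q_E - 3(q_D) = 0.
Delta's first-order condition: 93 - 6q_D - 3(q_E) = 0.
Rearranging gives the reaction functions q_E = (94 - 3q_D)/6 and q_D = (93 - 3q_E)/6.
Substituting one into the other gives q_E = 95/9 and q_D = 92/9.

10.22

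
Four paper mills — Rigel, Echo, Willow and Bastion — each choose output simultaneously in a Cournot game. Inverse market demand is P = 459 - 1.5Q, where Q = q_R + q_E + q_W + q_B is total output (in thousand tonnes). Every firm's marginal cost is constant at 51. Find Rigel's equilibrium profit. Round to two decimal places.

Each firm earns π_i = (459 - 1.5Q)q_i - 51q_i.
Setting ∂π_i/∂q_i = 0 with rivals' quantities fixed: 408 - 3q_i - (3/2)·Σ_{j≠i} q_j = 0.
With identical firms every q_j equals q_i, so Σ_{j≠i} q_j = 3q_i and 408 = (15/2)q_i, giving q_i = 272/5.
Price P = 459 - (3/2)·(1088/5) = 663/5.
Rigel's profit: (663/5 - 51)·(272/5) = 4439.0400.

4439.04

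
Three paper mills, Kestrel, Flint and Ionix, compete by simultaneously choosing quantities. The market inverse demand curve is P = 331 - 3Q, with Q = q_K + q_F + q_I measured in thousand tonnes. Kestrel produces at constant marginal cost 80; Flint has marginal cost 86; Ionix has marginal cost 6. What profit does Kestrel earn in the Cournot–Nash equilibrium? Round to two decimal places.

697.69

Kestrel's profit: π_K = (331 - 3Q)q_K - (80q_K). Setting ∂π_K/∂q_K = 0: 251 - 6q_K - 3(q_F + q_I) = 0.
Flint's first-order condition: 245 - 6q_F - 3(q_K + q_I) = 0.
Ionix's profit: π_I = (331 - 3Q)q_I - (6q_I). Setting ∂π_I/∂q_I = 0: 325 - 6q_I - 3(q_K + q_F) = 0.
Summing all 3 equations gives 821 − 12Q = 0, hence Q = 821/12.
Back-substituting: q_K = (251 − 821/4)/3 = 61/4, q_F = (245 − 821/4)/3 = 53/4, q_I = (325 − 821/4)/3 = 479/12.
Price P = 331 - 3·(821/12) = 503/4.
Kestrel's profit: (503/4 - 80)·(61/4) = 697.6875.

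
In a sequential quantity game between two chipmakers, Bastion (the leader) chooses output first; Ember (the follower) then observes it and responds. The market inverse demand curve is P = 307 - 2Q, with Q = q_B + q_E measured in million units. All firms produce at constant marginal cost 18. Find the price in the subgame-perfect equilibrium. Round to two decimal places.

90.25

Solve by backward induction. Given q_B, the follower Ember maximises π_E = (307 - 2q_B - 2q_E)q_E - 18q_E.
Setting the follower's marginal profit to zero, 289 - 2q_B - 4q_E = 0, i.e. q_E = (289 - 2q_B)/4.
The leader anticipates this reaction. Substituting into P = 307 - 2Q gives P = 325/2 - q_B, so π_B = (325/2 - q_B)q_B - 18q_B.
The leader's first-order condition 289/2 - 2q_B = 0 yields q_B = 289/4.
Then q_E = (289 - 2·(289/4))/4 = 289/8.
Total output Q = 867/8, so price P = 307 - 2·(867/8) = 361/4.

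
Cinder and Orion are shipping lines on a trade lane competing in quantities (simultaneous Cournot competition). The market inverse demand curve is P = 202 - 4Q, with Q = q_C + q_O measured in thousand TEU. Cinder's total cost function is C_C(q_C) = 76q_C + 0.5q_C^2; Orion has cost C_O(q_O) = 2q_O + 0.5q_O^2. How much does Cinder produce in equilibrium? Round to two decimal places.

5.14

Cinder's profit: π_C = (202 - 4Q)q_C - (76q_C + (1/2)q_C²). Setting ∂π_C/∂q_C = 0: 126 - 9q_C - 4(q_O) = 0.
Orion's first-order condition: 200 - 9q_O - 4(q_C) = 0.
Best responses: q_C = (126 - 4q_O)/9, q_O = (200 - 4q_C)/9.
Substituting one into the other gives q_C = 334/65 and q_O = 1296/65.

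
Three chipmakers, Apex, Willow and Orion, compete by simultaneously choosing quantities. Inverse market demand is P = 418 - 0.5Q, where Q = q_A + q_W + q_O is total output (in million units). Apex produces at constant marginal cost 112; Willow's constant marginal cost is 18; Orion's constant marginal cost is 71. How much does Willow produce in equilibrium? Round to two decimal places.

273.50

Apex's profit: π_A = (418 - 0.5Q)q_A - (112q_A). Setting ∂π_A/∂q_A = 0: 306 - q_A - (1/2)(q_W + q_O) = 0.
Willow's profit: π_W = (418 - 0.5Q)q_W - (18q_W). Setting ∂π_W/∂q_W = 0: 400 - q_W - (1/2)(q_A + q_O) = 0.
Orion's profit: π_O = (418 - 0.5Q)q_O - (71q_O). Setting ∂π_O/∂q_O = 0: 347 - q_O - (1/2)(q_A + q_W) = 0.
Adding the 3 first-order conditions: 1053 − 2Q = 0, so Q = 1053/2.
Back-substituting: q_A = (306 − 1053/4)/(1/2) = 171/2, q_W = (400 − 1053/4)/(1/2) = 547/2, q_O = (347 − 1053/4)/(1/2) = 335/2.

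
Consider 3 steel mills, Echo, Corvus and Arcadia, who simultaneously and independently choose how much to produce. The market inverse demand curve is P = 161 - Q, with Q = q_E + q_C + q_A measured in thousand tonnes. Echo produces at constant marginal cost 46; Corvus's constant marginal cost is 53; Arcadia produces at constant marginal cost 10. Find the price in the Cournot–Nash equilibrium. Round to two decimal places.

67.50

Echo's profit: π_E = (161 - Q)q_E - (46q_E). Setting ∂π_E/∂q_E = 0: 115 - 2q_E - (q_C + q_A) = 0.
Corvus's profit: π_C = (161 - Q)q_C - (53q_C). Setting ∂π_C/∂q_C = 0: 108 - 2q_C - (q_E + q_A) = 0.
Arcadia's profit: π_A = (161 - Q)q_A - (10q_A). Setting ∂π_A/∂q_A = 0: 151 - 2q_A - (q_E + q_C) = 0.
Summing all 3 equations gives 374 − 4Q = 0, hence Q = 187/2.
Back-substituting: q_E = (115 − 187/2) = 43/2, q_C = (108 − 187/2) = 29/2, q_A = (151 − 187/2) = 115/2.
Total output Q = 187/2, so price P = 161 - 187/2 = 135/2.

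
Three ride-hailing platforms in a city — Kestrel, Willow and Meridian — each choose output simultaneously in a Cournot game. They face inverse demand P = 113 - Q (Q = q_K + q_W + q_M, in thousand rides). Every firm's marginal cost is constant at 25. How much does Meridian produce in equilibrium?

22

Each firm earns π_i = (113 - Q)q_i - 25q_i.
First-order condition (treating rivals' output as given): 88 - 2q_i - Σ_{j≠i} q_j = 0.
By symmetry each firm produces the same amount; substituting Σ_{j≠i} q_j = 2q_i yields q_i = 88/4 = 22.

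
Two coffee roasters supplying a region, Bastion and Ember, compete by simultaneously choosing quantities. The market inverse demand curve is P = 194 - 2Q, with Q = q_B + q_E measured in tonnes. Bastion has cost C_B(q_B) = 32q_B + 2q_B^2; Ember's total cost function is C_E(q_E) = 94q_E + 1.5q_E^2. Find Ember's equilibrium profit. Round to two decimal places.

Bastion's profit: π_B = (194 - 2Q)q_B - (32q_B + 2q_B²). Setting ∂π_B/∂q_B = 0: 162 - 8q_B - 2(q_E) = 0.
Ember's first-order condition: 100 - 7q_E - 2(q_B) = 0.
Rearranging gives the reaction functions q_B = (162 - 2q_E)/8 and q_E = (100 - 2q_B)/7.
Substituting one into the other gives q_B = 467/26 and q_E = 119/13.
Price P = 194 - 2·(705/26) = 1817/13.
Ember's profit: (1817/13)·(119/13) - 94·(119/13) - (3/2)(119/13)² = 293.2751.

293.28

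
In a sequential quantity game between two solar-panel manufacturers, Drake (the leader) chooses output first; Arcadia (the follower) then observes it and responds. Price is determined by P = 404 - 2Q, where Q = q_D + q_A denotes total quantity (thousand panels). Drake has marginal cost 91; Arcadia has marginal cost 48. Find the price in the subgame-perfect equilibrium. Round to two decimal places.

Solve by backward induction. Given q_D, the follower Arcadia maximises π_A = (404 - 2q_D - 2q_A)q_A - 48q_A.
Follower FOC: 356 - 2q_D - 4q_A = 0, so q_A(q_D) = (356 - 2q_D)/4.
The leader anticipates this reaction. Substituting into P = 404 - 2Q gives P = 226 - q_D, so π_D = (226 - q_D)q_D - 91q_D.
The leader's first-order condition 135 - 2q_D = 0 yields q_D = 135/2.
Then q_A = (356 - 2·(135/2))/4 = 221/4.
Total output Q = 491/4, so price P = 404 - 2·(491/4) = 317/2.

158.50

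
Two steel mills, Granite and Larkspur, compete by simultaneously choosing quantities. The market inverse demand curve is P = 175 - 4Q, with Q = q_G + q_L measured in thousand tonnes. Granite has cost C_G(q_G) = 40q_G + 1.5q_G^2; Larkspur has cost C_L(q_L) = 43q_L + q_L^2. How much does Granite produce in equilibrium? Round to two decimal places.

8.74

Granite's profit: π_G = (175 - 4Q)q_G - (40q_G + (3/2)q_G²). Setting ∂π_G/∂q_G = 0: 135 - 11q_G - 4(q_L) = 0.
Larkspur's profit: π_L = (175 - 4Q)q_L - (43q_L + q_L²). Setting ∂π_L/∂q_L = 0: 132 - 10q_L - 4(q_G) = 0.
So q_G = (135 - 4q_L)/11 and q_L = (132 - 4q_G)/10.
Solving the pair: q_G = 411/47, q_L = 456/47.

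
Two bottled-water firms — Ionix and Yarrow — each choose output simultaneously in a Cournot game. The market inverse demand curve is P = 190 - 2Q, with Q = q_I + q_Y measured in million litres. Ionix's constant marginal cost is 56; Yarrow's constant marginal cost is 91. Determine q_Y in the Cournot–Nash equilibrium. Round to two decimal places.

10.67

Ionix's profit: π_I = (190 - 2Q)q_I - (56q_I). Setting ∂π_I/∂q_I = 0: 134 - 4q_I - 2(q_Y) = 0.
Yarrow's profit: π_Y = (190 - 2Q)q_Y - (91q_Y). Setting ∂π_Y/∂q_Y = 0: 99 - 4q_Y - 2(q_I) = 0.
Best responses: q_I = (134 - 2q_Y)/4, q_Y = (99 - 2q_I)/4.
Solving the pair: q_I = 169/6, q_Y = 32/3.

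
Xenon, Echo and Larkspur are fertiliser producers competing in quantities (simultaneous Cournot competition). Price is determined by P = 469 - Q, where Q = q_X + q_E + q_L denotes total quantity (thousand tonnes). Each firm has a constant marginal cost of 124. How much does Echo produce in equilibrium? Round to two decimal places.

86.25

Each firm earns π_i = (469 - Q)q_i - 124q_i.
First-order condition (treating rivals' output as given): 345 - 2q_i - Σ_{j≠i} q_j = 0.
With identical firms every q_j equals q_i, so Σ_{j≠i} q_j = 2q_i and 345 = 4q_i, giving q_i = 345/4.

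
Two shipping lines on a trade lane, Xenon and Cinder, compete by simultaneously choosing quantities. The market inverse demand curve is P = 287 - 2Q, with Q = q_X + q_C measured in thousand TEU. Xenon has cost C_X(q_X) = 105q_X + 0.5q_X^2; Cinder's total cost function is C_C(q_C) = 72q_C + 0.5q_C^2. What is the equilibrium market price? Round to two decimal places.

173.57

Xenon's profit: π_X = (287 - 2Q)q_X - (105q_X + (1/2)q_X²). Setting ∂π_X/∂q_X = 0: 182 - 5q_X - 2(q_C) = 0.
Cinder's first-order condition: 215 - 5q_C - 2(q_X) = 0.
Rearranging gives the reaction functions q_X = (182 - 2q_C)/5 and q_C = (215 - 2q_X)/5.
Solving the pair: q_X = 160/7, q_C = 237/7.
Total output Q = 397/7, so price P = 287 - 2·(397/7) = 1215/7.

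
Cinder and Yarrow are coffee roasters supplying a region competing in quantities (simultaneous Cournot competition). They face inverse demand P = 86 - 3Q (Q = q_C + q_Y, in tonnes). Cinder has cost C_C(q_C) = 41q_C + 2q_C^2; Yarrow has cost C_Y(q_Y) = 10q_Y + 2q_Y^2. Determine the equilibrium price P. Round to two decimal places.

Cinder's profit: π_C = (86 - 3Q)q_C - (41q_C + 2q_C²). Setting ∂π_C/∂q_C = 0: 45 - 10q_C - 3(q_Y) = 0.
Yarrow's profit: π_Y = (86 - 3Q)q_Y - (10q_Y + 2q_Y²). Setting ∂π_Y/∂q_Y = 0: 76 - 10q_Y - 3(q_C) = 0.
Rearranging gives the reaction functions q_C = (45 - 3q_Y)/10 and q_Y = (76 - 3q_C)/10.
Solving the pair: q_C = 222/91, q_Y = 625/91.
Total output Q = 121/13, so price P = 86 - 3·(121/13) = 755/13.

58.08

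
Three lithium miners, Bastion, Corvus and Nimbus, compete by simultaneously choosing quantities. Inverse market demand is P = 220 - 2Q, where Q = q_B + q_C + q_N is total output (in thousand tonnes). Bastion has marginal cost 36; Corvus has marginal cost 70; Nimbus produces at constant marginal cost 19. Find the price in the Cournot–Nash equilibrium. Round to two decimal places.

Bastion's profit: π_B = (220 - 2Q)q_B - (36q_B). Setting ∂π_B/∂q_B = 0: 184 - 4q_B - 2(q_C + q_N) = 0.
Corvus's first-order condition: 150 - 4q_C - 2(q_B + q_N) = 0.
Nimbus's profit: π_N = (220 - 2Q)q_N - (19q_N). Setting ∂π_N/∂q_N = 0: 201 - 4q_N - 2(q_B + q_C) = 0.
Summing all 3 equations gives 535 − 8Q = 0, hence Q = 535/8.
Back-substituting: q_B = (184 − 535/4)/2 = 201/8, q_C = (150 − 535/4)/2 = 65/8, q_N = (201 − 535/4)/2 = 269/8.
Total output Q = 535/8, so price P = 220 - 2·(535/8) = 345/4.

86.25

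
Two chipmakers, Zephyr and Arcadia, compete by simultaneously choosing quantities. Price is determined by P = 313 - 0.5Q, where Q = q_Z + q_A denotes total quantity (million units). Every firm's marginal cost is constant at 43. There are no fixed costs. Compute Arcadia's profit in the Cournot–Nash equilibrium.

16200

Each firm earns π_i = (313 - 0.5Q)q_i - 43q_i.
First-order condition (treating rivals' output as given): 270 - q_i - (1/2)q_j = 0.
With identical firms every q_j equals q_i, so q_j = q_i and 270 = (3/2)q_i, giving q_i = 180.
Price P = 313 - (1/2)·360 = 133.
Arcadia's profit: (133 - 43)·180 = 16200.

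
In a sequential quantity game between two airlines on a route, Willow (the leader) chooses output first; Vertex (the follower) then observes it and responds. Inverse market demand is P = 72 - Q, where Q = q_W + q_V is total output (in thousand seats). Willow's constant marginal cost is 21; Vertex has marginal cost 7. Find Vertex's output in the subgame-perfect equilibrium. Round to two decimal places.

Solve by backward induction. Given q_W, the follower Vertex maximises π_V = (72 - q_W - q_V)q_V - 7q_V.
Setting the follower's marginal profit to zero, 65 - q_W - 2q_V = 0, i.e. q_V = (65 - q_W)/2.
Willow substitutes q_V(q_W) into its own profit: π_W = q_W(72 - q_W - (65 - q_W)/2) - 21q_W = (79/2 - (1/2)q_W)q_W - 21q_W.
Leader FOC: 37/2 - q_W = 0, so q_W = 37/2.
Then q_V = (65 - 37/2)/2 = 93/4.

23.25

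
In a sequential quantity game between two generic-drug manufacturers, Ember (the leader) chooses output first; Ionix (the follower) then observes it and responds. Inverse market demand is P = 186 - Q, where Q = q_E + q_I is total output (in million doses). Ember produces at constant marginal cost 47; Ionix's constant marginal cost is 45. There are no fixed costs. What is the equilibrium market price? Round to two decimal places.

Solve by backward induction. Given q_E, the follower Ionix maximises π_I = (186 - q_E - q_I)q_I - 45q_I.
Follower FOC: 141 - q_E - 2q_I = 0, so q_I(q_E) = (141 - q_E)/2.
The leader anticipates this reaction. Substituting into P = 186 - Q gives P = 231/2 - (1/2)q_E, so π_E = (231/2 - (1/2)q_E)q_E - 47q_E.
Maximising: ∂π_E/∂q_E = 137/2 - q_E = 0, giving q_E = 137/2.
Then q_I = (141 - 137/2)/2 = 145/4.
Total output Q = 419/4, so price P = 186 - 419/4 = 325/4.

81.25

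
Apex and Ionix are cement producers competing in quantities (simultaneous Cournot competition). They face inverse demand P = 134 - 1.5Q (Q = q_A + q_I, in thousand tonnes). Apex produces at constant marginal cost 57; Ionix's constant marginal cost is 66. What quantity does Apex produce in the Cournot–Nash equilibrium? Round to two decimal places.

Apex's profit: π_A = (134 - 1.5Q)q_A - (57q_A). Setting ∂π_A/∂q_A = 0: 77 - 3q_A - (3/2)(q_I) = 0.
Ionix's first-order condition: 68 - 3q_I - (3/2)(q_A) = 0.
So q_A = (77 - (3/2)q_I)/3 and q_I = (68 - (3/2)q_A)/3.
Solving the pair: q_A = 172/9, q_I = 118/9.

19.11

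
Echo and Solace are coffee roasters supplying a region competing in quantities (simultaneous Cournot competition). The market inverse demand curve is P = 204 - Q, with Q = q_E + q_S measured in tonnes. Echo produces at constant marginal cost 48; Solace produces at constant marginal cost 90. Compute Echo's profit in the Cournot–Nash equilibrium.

Echo's profit: π_E = (204 - Q)q_E - (48q_E). Setting ∂π_E/∂q_E = 0: 156 - 2q_E - (q_S) = 0.
Solace's profit: π_S = (204 - Q)q_S - (90q_S). Setting ∂π_S/∂q_S = 0: 114 - 2q_S - (q_E) = 0.
Best responses: q_E = (156 - q_S)/2, q_S = (114 - q_E)/2.
Substituting one into the other gives q_E = 66 and q_S = 24.
Price P = 204 - 90 = 114.
Echo's profit: (114 - 48)·66 = 4356.

4356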